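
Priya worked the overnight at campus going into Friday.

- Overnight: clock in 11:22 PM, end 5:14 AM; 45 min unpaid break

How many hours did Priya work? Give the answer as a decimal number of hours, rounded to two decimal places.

Overnight: 11:22 PM → midnight = 0 h 38 min; midnight → 5:14 AM = 5 h 14 min; span 5 h 52 min; less 45 min break → 5 h 7 min

5.12 hours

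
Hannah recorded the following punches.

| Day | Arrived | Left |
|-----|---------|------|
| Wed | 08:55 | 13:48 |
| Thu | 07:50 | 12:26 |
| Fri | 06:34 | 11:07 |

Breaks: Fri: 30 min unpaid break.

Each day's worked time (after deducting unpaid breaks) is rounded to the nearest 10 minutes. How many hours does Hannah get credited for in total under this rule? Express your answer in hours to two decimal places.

13.50 hours

Wed: 08:55–13:48 = 4 h 53 min → rounds to 4 h 50 min
Thu: 07:50–12:26 = 4 h 36 min → rounds to 4 h 40 min
Fri: 06:34–11:07 = 4 h 33 min − 30 min = 4 h 3 min → rounds to 4 h 0 min
Total credited: 13 h 30 min.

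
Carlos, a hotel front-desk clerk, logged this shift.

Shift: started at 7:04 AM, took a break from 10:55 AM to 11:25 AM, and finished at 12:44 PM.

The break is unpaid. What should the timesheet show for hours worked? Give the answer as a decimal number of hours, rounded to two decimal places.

Shift: 7:04 AM–12:44 PM = 5 h 40 min; less 30 min break → 5 h 10 min

5.17 hours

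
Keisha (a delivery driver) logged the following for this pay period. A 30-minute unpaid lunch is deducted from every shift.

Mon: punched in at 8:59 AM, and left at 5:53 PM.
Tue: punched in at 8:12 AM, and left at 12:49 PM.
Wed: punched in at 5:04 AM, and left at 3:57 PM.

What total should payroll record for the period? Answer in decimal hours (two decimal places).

Mon: 8:59 AM–5:53 PM = 8 h 54 min; less 30 min break → 8 h 24 min
Tue: 8:12 AM–12:49 PM = 4 h 37 min; less 30 min break → 4 h 7 min
Wed: 5:04 AM–3:57 PM = 10 h 53 min; less 30 min break → 10 h 23 min
Total: 8 h 24 min + 4 h 7 min + 10 h 23 min = 22 h 54 min.

22.90 hours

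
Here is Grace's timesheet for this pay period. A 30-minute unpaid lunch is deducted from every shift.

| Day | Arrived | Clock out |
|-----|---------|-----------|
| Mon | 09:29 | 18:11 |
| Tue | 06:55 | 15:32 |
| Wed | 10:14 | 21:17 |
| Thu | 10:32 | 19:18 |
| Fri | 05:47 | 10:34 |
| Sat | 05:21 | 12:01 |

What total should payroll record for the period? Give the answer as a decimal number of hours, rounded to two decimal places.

Mon: 09:29–18:11 = 8 h 42 min; less 30 min break → 8 h 12 min
Tue: 06:55–15:32 = 8 h 37 min; less 30 min break → 8 h 7 min
Wed: 10:14–21:17 = 11 h 3 min; less 30 min break → 10 h 33 min
Thu: 10:32–19:18 = 8 h 46 min; less 30 min break → 8 h 16 min
Fri: 05:47–10:34 = 4 h 47 min; less 30 min break → 4 h 17 min
Sat: 05:21–12:01 = 6 h 40 min; less 30 min break → 6 h 10 min
Total: 8 h 12 min + 8 h 7 min + 10 h 33 min + 8 h 16 min + 4 h 17 min + 6 h 10 min = 45 h 35 min.

45.58 hours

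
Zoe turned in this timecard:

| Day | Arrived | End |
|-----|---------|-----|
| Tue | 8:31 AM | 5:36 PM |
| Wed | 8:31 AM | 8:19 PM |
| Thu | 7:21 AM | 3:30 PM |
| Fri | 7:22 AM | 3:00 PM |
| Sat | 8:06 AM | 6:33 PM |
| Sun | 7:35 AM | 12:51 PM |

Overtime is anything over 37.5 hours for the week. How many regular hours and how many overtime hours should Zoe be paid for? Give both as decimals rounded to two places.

Regular 37.50 hours, overtime 14.88 hours

Tue: 8:31 AM–5:36 PM = 9 h 5 min
Wed: 8:31 AM–8:19 PM = 11 h 48 min
Thu: 7:21 AM–3:30 PM = 8 h 9 min
Fri: 7:22 AM–3:00 PM = 7 h 38 min
Sat: 8:06 AM–6:33 PM = 10 h 27 min
Sun: 7:35 AM–12:51 PM = 5 h 16 min
Total worked: 52 h 23 min = 52.38 h.
Threshold 37.5 h → overtime 14 h 53 min, regular 37 h 30 min.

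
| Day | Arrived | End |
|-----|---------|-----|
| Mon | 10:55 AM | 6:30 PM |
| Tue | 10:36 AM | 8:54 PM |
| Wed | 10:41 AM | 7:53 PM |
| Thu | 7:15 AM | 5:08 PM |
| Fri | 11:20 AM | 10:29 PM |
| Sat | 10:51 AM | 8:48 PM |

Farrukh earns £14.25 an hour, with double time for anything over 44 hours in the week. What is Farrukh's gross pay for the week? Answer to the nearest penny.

Mon: 10:55 AM–6:30 PM = 7 h 35 min
Tue: 10:36 AM–8:54 PM = 10 h 18 min
Wed: 10:41 AM–7:53 PM = 9 h 12 min
Thu: 7:15 AM–5:08 PM = 9 h 53 min
Fri: 11:20 AM–10:29 PM = 11 h 9 min
Sat: 10:51 AM–8:48 PM = 9 h 57 min
Total worked: 58 h 4 min = 3484 min.
Regular 44 h 0 min = 2640 min at £14.25/h; overtime 14 h 4 min = 844 min at £28.50/h.
Pay = (2640 × £14.25 + 844 × £28.50) ÷ 60 = £1027.90.

£1027.90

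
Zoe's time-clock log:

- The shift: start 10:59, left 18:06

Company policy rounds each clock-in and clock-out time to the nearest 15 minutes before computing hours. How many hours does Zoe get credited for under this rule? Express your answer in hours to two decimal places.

The shift: in 10:59→11:00, out 18:06→18:00; 7 h 0 min

7.00 hours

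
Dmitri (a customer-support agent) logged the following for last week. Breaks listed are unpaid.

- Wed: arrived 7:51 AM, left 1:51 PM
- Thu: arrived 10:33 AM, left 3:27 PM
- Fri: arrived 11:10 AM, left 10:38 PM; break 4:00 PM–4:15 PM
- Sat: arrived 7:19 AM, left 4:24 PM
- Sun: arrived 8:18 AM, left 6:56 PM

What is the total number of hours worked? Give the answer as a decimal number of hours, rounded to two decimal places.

Wed: 7:51 AM–1:51 PM = 6 h 0 min
Thu: 10:33 AM–3:27 PM = 4 h 54 min
Fri: 11:10 AM–10:38 PM = 11 h 28 min; less 15 min break → 11 h 13 min
Sat: 7:19 AM–4:24 PM = 9 h 5 min
Sun: 8:18 AM–6:56 PM = 10 h 38 min
Total: 6 h 0 min + 4 h 54 min + 11 h 13 min + 9 h 5 min + 10 h 38 min = 41 h 50 min.

41.83 hours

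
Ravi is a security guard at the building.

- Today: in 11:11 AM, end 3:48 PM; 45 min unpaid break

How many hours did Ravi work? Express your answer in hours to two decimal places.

3.87 hours

Today: 11:11 AM–3:48 PM = 4 h 37 min; less 45 min break → 3 h 52 min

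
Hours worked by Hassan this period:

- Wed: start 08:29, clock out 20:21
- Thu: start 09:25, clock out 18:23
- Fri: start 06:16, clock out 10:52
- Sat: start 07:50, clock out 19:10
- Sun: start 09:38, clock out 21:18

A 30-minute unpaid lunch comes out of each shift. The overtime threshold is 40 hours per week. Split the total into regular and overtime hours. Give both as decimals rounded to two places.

Wed: 08:29–20:21 = 11 h 52 min; less 30 min break → 11 h 22 min
Thu: 09:25–18:23 = 8 h 58 min; less 30 min break → 8 h 28 min
Fri: 06:16–10:52 = 4 h 36 min; less 30 min break → 4 h 6 min
Sat: 07:50–19:10 = 11 h 20 min; less 30 min break → 10 h 50 min
Sun: 09:38–21:18 = 11 h 40 min; less 30 min break → 11 h 10 min
Total worked: 45 h 56 min = 45.93 h.
Threshold 40 h → overtime 5 h 56 min, regular 40 h 0 min.

Regular 40.00 hours, overtime 5.93 hours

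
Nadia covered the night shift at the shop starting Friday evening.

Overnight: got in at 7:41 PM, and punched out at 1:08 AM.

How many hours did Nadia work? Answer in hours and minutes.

5 h 27 min

Overnight: 7:41 PM → midnight = 4 h 19 min; midnight → 1:08 AM = 1 h 8 min; span 5 h 27 min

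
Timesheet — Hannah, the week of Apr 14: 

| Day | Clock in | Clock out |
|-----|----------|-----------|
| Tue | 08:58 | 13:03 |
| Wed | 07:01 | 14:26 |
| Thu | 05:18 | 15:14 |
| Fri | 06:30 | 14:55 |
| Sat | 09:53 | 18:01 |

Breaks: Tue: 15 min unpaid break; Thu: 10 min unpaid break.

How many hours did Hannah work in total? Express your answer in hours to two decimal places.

37.57 hours

Tue: 08:58–13:03 = 4 h 5 min; less 15 min break → 3 h 50 min
Wed: 07:01–14:26 = 7 h 25 min
Thu: 05:18–15:14 = 9 h 56 min; less 10 min break → 9 h 46 min
Fri: 06:30–14:55 = 8 h 25 min
Sat: 09:53–18:01 = 8 h 8 min
Total: 3 h 50 min + 7 h 25 min + 9 h 46 min + 8 h 25 min + 8 h 8 min = 37 h 34 min.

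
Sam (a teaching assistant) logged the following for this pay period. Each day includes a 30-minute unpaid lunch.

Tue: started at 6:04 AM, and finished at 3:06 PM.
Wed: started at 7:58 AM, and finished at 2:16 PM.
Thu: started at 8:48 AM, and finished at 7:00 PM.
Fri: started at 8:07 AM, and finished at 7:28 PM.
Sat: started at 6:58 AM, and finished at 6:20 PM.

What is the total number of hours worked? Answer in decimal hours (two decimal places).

45.75 hours

Tue: 6:04 AM–3:06 PM = 9 h 2 min; less 30 min break → 8 h 32 min
Wed: 7:58 AM–2:16 PM = 6 h 18 min; less 30 min break → 5 h 48 min
Thu: 8:48 AM–7:00 PM = 10 h 12 min; less 30 min break → 9 h 42 min
Fri: 8:07 AM–7:28 PM = 11 h 21 min; less 30 min break → 10 h 51 min
Sat: 6:58 AM–6:20 PM = 11 h 22 min; less 30 min break → 10 h 52 min
Total: 8 h 32 min + 5 h 48 min + 9 h 42 min + 10 h 51 min + 10 h 52 min = 45 h 45 min.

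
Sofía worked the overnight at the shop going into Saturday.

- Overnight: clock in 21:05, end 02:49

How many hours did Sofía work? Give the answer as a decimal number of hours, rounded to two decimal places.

Overnight: 21:05 → midnight = 2 h 55 min; midnight → 02:49 = 2 h 49 min; span 5 h 44 min

5.73 hours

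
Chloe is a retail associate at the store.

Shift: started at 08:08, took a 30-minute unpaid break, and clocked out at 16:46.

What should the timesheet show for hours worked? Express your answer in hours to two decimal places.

8.13 hours

Shift: 08:08–16:46 = 8 h 38 min; less 30 min break → 8 h 8 min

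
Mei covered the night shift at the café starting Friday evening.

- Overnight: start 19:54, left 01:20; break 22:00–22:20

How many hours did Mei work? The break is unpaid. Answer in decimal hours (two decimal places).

5.10 hours

Overnight: 19:54 → midnight = 4 h 6 min; midnight → 01:20 = 1 h 20 min; span 5 h 26 min; less 20 min break → 5 h 6 min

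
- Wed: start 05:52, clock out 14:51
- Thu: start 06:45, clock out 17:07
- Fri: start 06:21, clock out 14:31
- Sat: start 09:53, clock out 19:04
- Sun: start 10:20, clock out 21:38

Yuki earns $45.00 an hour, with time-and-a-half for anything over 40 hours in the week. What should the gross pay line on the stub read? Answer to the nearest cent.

$2340.00

Wed: 05:52–14:51 = 8 h 59 min
Thu: 06:45–17:07 = 10 h 22 min
Fri: 06:21–14:31 = 8 h 10 min
Sat: 09:53–19:04 = 9 h 11 min
Sun: 10:20–21:38 = 11 h 18 min
Total worked: 48 h 0 min = 2880 min.
Regular 40 h 0 min = 2400 min at $45.00/h; overtime 8 h 0 min = 480 min at $67.50/h.
Pay = (2400 × $45.00 + 480 × $67.50) ÷ 60 = $2340.00.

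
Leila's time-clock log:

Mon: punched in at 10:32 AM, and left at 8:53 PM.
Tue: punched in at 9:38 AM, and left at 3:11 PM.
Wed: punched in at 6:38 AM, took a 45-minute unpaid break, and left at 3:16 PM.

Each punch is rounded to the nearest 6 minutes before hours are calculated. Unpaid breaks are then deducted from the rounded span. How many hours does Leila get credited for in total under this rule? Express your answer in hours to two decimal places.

Mon: in 10:32 AM→10:30 AM, out 8:53 PM→8:54 PM; 10 h 24 min
Tue: in 9:38 AM→9:36 AM, out 3:11 PM→3:12 PM; 5 h 36 min
Wed: in 6:38 AM→6:36 AM, out 3:16 PM→3:18 PM; 8 h 42 min − 45 min = 7 h 57 min
Total credited: 23 h 57 min.

23.95 hours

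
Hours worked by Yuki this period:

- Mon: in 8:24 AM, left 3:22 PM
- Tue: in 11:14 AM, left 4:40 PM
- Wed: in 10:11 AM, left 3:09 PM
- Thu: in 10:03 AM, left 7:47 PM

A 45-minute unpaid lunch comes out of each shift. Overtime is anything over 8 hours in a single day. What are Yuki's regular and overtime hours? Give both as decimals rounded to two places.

Mon: 8:24 AM–3:22 PM = 6 h 58 min; less 45 min break → 6 h 13 min
Tue: 11:14 AM–4:40 PM = 5 h 26 min; less 45 min break → 4 h 41 min
Wed: 10:11 AM–3:09 PM = 4 h 58 min; less 45 min break → 4 h 13 min
Thu: 10:03 AM–7:47 PM = 9 h 44 min; less 45 min break → 8 h 59 min
Mon reg 6 h 13 min / OT 0 h 0 min; Tue reg 4 h 41 min / OT 0 h 0 min; Wed reg 4 h 13 min / OT 0 h 0 min; Thu reg 8 h 0 min / OT 0 h 59 min.
Totals: regular 23 h 7 min, overtime 0 h 59 min.

Regular 23.12 hours, overtime 0.98 hours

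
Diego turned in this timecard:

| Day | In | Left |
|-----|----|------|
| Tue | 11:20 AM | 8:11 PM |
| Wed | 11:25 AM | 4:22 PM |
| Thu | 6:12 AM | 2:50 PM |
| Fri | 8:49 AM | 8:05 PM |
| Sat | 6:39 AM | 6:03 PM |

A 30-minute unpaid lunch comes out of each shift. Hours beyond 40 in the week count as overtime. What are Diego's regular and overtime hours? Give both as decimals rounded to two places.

Tue: 11:20 AM–8:11 PM = 8 h 51 min; less 30 min break → 8 h 21 min
Wed: 11:25 AM–4:22 PM = 4 h 57 min; less 30 min break → 4 h 27 min
Thu: 6:12 AM–2:50 PM = 8 h 38 min; less 30 min break → 8 h 8 min
Fri: 8:49 AM–8:05 PM = 11 h 16 min; less 30 min break → 10 h 46 min
Sat: 6:39 AM–6:03 PM = 11 h 24 min; less 30 min break → 10 h 54 min
Total worked: 42 h 36 min = 42.60 h.
Threshold 40 h → overtime 2 h 36 min, regular 40 h 0 min.

Regular 40.00 hours, overtime 2.60 hours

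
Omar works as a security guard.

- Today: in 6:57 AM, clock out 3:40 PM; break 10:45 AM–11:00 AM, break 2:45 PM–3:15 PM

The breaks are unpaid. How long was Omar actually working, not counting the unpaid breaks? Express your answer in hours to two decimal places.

7.97 hours

Today: 6:57 AM–3:40 PM = 8 h 43 min; less 45 min break → 7 h 58 min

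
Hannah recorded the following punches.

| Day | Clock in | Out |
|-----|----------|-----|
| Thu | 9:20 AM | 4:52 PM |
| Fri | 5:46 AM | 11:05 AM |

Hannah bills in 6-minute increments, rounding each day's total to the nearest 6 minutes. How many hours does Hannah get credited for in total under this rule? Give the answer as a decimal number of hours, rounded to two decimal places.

12.80 hours

Thu: 9:20 AM–4:52 PM = 7 h 32 min → rounds to 7 h 30 min
Fri: 5:46 AM–11:05 AM = 5 h 19 min → rounds to 5 h 18 min
Total credited: 12 h 48 min.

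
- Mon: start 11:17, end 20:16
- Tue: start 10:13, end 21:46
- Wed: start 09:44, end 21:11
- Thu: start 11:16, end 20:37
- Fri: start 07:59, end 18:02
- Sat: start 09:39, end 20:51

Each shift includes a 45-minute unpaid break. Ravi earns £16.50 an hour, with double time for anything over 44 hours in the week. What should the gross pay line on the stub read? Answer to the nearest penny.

Mon: 11:17–20:16 = 8 h 59 min; less 45 min break → 8 h 14 min
Tue: 10:13–21:46 = 11 h 33 min; less 45 min break → 10 h 48 min
Wed: 09:44–21:11 = 11 h 27 min; less 45 min break → 10 h 42 min
Thu: 11:16–20:37 = 9 h 21 min; less 45 min break → 8 h 36 min
Fri: 07:59–18:02 = 10 h 3 min; less 45 min break → 9 h 18 min
Sat: 09:39–20:51 = 11 h 12 min; less 45 min break → 10 h 27 min
Total worked: 58 h 5 min = 3485 min.
Regular 44 h 0 min = 2640 min at £16.50/h; overtime 14 h 5 min = 845 min at £33.00/h.
Pay = (2640 × £16.50 + 845 × £33.00) ÷ 60 = £1190.75.

£1190.75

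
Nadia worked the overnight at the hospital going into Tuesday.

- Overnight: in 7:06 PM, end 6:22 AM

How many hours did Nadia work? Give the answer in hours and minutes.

11 h 16 min

Overnight: 7:06 PM → midnight = 4 h 54 min; midnight → 6:22 AM = 6 h 22 min; span 11 h 16 min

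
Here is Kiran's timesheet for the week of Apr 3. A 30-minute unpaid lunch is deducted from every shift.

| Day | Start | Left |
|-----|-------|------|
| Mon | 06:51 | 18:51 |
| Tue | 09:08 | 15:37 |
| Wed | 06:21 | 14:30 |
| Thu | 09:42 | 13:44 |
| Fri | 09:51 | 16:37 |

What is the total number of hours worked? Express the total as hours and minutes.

Mon: 06:51–18:51 = 12 h 0 min; less 30 min break → 11 h 30 min
Tue: 09:08–15:37 = 6 h 29 min; less 30 min break → 5 h 59 min
Wed: 06:21–14:30 = 8 h 9 min; less 30 min break → 7 h 39 min
Thu: 09:42–13:44 = 4 h 2 min; less 30 min break → 3 h 32 min
Fri: 09:51–16:37 = 6 h 46 min; less 30 min break → 6 h 16 min
Total: 11 h 30 min + 5 h 59 min + 7 h 39 min + 3 h 32 min + 6 h 16 min = 34 h 56 min.

34 h 56 min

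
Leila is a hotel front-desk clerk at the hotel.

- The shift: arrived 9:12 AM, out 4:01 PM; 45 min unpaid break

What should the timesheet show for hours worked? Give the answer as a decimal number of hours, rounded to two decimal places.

The shift: 9:12 AM–4:01 PM = 6 h 49 min; less 45 min break → 6 h 4 min

6.07 hours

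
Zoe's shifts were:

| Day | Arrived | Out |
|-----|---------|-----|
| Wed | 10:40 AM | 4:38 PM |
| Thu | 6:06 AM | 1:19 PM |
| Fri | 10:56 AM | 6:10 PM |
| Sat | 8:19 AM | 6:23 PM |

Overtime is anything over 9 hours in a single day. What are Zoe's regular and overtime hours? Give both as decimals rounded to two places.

Wed: 10:40 AM–4:38 PM = 5 h 58 min
Thu: 6:06 AM–1:19 PM = 7 h 13 min
Fri: 10:56 AM–6:10 PM = 7 h 14 min
Sat: 8:19 AM–6:23 PM = 10 h 4 min
Wed reg 5 h 58 min / OT 0 h 0 min; Thu reg 7 h 13 min / OT 0 h 0 min; Fri reg 7 h 14 min / OT 0 h 0 min; Sat reg 9 h 0 min / OT 1 h 4 min.
Totals: regular 29 h 25 min, overtime 1 h 4 min.

Regular 29.42 hours, overtime 1.07 hours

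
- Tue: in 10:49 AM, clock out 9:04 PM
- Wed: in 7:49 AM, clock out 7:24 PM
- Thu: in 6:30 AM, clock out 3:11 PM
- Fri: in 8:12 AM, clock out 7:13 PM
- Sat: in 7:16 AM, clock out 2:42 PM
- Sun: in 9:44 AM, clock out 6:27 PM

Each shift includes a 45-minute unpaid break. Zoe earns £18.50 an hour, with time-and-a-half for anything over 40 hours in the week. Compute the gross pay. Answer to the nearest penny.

Tue: 10:49 AM–9:04 PM = 10 h 15 min; less 45 min break → 9 h 30 min
Wed: 7:49 AM–7:24 PM = 11 h 35 min; less 45 min break → 10 h 50 min
Thu: 6:30 AM–3:11 PM = 8 h 41 min; less 45 min break → 7 h 56 min
Fri: 8:12 AM–7:13 PM = 11 h 1 min; less 45 min break → 10 h 16 min
Sat: 7:16 AM–2:42 PM = 7 h 26 min; less 45 min break → 6 h 41 min
Sun: 9:44 AM–6:27 PM = 8 h 43 min; less 45 min break → 7 h 58 min
Total worked: 53 h 11 min = 3191 min.
Regular 40 h 0 min = 2400 min at £18.50/h; overtime 13 h 11 min = 791 min at £27.75/h.
Pay = (2400 × £18.50 + 791 × £27.75) ÷ 60 = £1105.84.

£1105.84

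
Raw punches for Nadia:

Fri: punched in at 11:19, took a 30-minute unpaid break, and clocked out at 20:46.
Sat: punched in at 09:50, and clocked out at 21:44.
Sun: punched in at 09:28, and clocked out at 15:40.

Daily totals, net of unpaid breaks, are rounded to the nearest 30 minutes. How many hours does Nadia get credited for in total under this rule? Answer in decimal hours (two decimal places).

27.00 hours

Fri: 11:19–20:46 = 9 h 27 min − 30 min = 8 h 57 min → rounds to 9 h 0 min
Sat: 09:50–21:44 = 11 h 54 min → rounds to 12 h 0 min
Sun: 09:28–15:40 = 6 h 12 min → rounds to 6 h 0 min
Total credited: 27 h 0 min.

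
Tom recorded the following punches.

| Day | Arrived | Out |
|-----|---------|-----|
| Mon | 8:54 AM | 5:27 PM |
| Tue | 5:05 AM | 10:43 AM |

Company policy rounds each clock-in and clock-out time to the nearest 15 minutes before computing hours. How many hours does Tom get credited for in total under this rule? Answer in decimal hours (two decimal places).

Mon: in 8:54 AM→9:00 AM, out 5:27 PM→5:30 PM; 8 h 30 min
Tue: in 5:05 AM→5:00 AM, out 10:43 AM→10:45 AM; 5 h 45 min
Total credited: 14 h 15 min.

14.25 hours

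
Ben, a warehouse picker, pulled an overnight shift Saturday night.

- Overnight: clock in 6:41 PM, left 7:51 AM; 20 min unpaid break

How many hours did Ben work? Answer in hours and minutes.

Overnight: 6:41 PM → midnight = 5 h 19 min; midnight → 7:51 AM = 7 h 51 min; span 13 h 10 min; less 20 min break → 12 h 50 min

12 h 50 min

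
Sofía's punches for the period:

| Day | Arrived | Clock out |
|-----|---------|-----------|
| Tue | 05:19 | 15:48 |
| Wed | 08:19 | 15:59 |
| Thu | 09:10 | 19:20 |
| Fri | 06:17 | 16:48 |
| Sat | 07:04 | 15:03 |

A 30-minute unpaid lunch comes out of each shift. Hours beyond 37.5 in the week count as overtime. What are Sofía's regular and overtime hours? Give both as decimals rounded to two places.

Regular 37.50 hours, overtime 6.82 hours

Tue: 05:19–15:48 = 10 h 29 min; less 30 min break → 9 h 59 min
Wed: 08:19–15:59 = 7 h 40 min; less 30 min break → 7 h 10 min
Thu: 09:10–19:20 = 10 h 10 min; less 30 min break → 9 h 40 min
Fri: 06:17–16:48 = 10 h 31 min; less 30 min break → 10 h 1 min
Sat: 07:04–15:03 = 7 h 59 min; less 30 min break → 7 h 29 min
Total worked: 44 h 19 min = 44.32 h.
Threshold 37.5 h → overtime 6 h 49 min, regular 37 h 30 min.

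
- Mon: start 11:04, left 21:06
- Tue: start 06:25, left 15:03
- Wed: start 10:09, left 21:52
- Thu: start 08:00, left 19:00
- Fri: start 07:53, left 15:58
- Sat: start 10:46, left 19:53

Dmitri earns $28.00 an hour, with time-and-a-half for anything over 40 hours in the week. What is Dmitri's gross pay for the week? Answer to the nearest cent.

Mon: 11:04–21:06 = 10 h 2 min
Tue: 06:25–15:03 = 8 h 38 min
Wed: 10:09–21:52 = 11 h 43 min
Thu: 08:00–19:00 = 11 h 0 min
Fri: 07:53–15:58 = 8 h 5 min
Sat: 10:46–19:53 = 9 h 7 min
Total worked: 58 h 35 min = 3515 min.
Regular 40 h 0 min = 2400 min at $28.00/h; overtime 18 h 35 min = 1115 min at $42.00/h.
Pay = (2400 × $28.00 + 1115 × $42.00) ÷ 60 = $1900.50.

$1900.50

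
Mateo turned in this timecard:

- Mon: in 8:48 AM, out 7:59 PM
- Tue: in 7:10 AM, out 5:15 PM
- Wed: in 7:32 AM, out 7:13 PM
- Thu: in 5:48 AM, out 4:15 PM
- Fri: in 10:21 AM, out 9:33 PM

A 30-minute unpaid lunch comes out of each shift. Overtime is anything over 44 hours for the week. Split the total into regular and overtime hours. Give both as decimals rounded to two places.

Mon: 8:48 AM–7:59 PM = 11 h 11 min; less 30 min break → 10 h 41 min
Tue: 7:10 AM–5:15 PM = 10 h 5 min; less 30 min break → 9 h 35 min
Wed: 7:32 AM–7:13 PM = 11 h 41 min; less 30 min break → 11 h 11 min
Thu: 5:48 AM–4:15 PM = 10 h 27 min; less 30 min break → 9 h 57 min
Fri: 10:21 AM–9:33 PM = 11 h 12 min; less 30 min break → 10 h 42 min
Total worked: 52 h 6 min = 52.10 h.
Threshold 44 h → overtime 8 h 6 min, regular 44 h 0 min.

Regular 44.00 hours, overtime 8.10 hours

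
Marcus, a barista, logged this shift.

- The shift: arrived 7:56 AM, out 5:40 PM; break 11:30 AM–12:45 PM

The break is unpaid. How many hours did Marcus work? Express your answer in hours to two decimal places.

The shift: 7:56 AM–5:40 PM = 9 h 44 min; less 75 min break → 8 h 29 min

8.48 hours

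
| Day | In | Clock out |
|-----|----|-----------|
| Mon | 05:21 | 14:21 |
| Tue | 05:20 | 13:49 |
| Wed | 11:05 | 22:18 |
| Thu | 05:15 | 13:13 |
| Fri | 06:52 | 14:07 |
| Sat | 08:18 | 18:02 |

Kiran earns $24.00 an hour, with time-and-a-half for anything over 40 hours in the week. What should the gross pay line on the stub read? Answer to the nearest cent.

Mon: 05:21–14:21 = 9 h 0 min
Tue: 05:20–13:49 = 8 h 29 min
Wed: 11:05–22:18 = 11 h 13 min
Thu: 05:15–13:13 = 7 h 58 min
Fri: 06:52–14:07 = 7 h 15 min
Sat: 08:18–18:02 = 9 h 44 min
Total worked: 53 h 39 min = 3219 min.
Regular 40 h 0 min = 2400 min at $24.00/h; overtime 13 h 39 min = 819 min at $36.00/h.
Pay = (2400 × $24.00 + 819 × $36.00) ÷ 60 = $1451.40.

$1451.40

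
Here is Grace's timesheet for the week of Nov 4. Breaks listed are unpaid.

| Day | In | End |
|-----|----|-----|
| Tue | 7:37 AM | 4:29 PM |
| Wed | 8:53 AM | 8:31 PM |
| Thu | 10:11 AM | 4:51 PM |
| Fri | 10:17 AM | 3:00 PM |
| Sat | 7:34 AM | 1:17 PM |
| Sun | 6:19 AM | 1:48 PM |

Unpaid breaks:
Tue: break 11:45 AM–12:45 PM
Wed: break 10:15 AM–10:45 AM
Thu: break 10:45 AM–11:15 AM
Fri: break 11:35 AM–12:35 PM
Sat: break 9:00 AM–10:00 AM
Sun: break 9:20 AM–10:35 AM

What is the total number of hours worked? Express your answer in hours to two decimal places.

39.83 hours

Tue: 7:37 AM–4:29 PM = 8 h 52 min; less 60 min break → 7 h 52 min
Wed: 8:53 AM–8:31 PM = 11 h 38 min; less 30 min break → 11 h 8 min
Thu: 10:11 AM–4:51 PM = 6 h 40 min; less 30 min break → 6 h 10 min
Fri: 10:17 AM–3:00 PM = 4 h 43 min; less 60 min break → 3 h 43 min
Sat: 7:34 AM–1:17 PM = 5 h 43 min; less 60 min break → 4 h 43 min
Sun: 6:19 AM–1:48 PM = 7 h 29 min; less 75 min break → 6 h 14 min
Total: 7 h 52 min + 11 h 8 min + 6 h 10 min + 3 h 43 min + 4 h 43 min + 6 h 14 min = 39 h 50 min.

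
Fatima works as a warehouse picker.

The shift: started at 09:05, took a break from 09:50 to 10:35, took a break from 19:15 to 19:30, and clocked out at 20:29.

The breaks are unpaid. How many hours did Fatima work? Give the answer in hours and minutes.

10 h 24 min

The shift: 09:05–20:29 = 11 h 24 min; less 60 min break → 10 h 24 min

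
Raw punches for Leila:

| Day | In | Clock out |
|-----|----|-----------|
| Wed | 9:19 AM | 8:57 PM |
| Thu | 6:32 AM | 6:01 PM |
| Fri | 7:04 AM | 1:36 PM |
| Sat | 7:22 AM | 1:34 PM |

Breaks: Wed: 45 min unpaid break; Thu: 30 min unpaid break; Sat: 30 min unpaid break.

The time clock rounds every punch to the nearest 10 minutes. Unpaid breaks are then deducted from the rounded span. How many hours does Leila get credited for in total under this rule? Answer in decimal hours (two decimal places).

Wed: in 9:19 AM→9:20 AM, out 8:57 PM→9:00 PM; 11 h 40 min − 45 min = 10 h 55 min
Thu: in 6:32 AM→6:30 AM, out 6:01 PM→6:00 PM; 11 h 30 min − 30 min = 11 h 0 min
Fri: in 7:04 AM→7:00 AM, out 1:36 PM→1:40 PM; 6 h 40 min
Sat: in 7:22 AM→7:20 AM, out 1:34 PM→1:30 PM; 6 h 10 min − 30 min = 5 h 40 min
Total credited: 34 h 15 min.

34.25 hours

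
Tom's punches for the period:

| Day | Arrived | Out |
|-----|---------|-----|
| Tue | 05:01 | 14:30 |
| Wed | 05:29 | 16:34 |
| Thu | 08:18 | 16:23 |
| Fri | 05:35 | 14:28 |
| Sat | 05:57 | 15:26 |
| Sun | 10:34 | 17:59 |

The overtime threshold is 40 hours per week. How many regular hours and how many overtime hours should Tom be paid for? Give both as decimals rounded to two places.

Regular 40.00 hours, overtime 14.43 hours

Tue: 05:01–14:30 = 9 h 29 min
Wed: 05:29–16:34 = 11 h 5 min
Thu: 08:18–16:23 = 8 h 5 min
Fri: 05:35–14:28 = 8 h 53 min
Sat: 05:57–15:26 = 9 h 29 min
Sun: 10:34–17:59 = 7 h 25 min
Total worked: 54 h 26 min = 54.43 h.
Threshold 40 h → overtime 14 h 26 min, regular 40 h 0 min.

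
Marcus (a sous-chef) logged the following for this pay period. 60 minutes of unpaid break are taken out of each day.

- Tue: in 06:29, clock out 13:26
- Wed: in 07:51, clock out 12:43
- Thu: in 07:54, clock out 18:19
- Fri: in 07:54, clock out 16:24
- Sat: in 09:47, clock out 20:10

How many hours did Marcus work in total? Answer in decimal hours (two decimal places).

36.12 hours

Tue: 06:29–13:26 = 6 h 57 min; less 60 min break → 5 h 57 min
Wed: 07:51–12:43 = 4 h 52 min; less 60 min break → 3 h 52 min
Thu: 07:54–18:19 = 10 h 25 min; less 60 min break → 9 h 25 min
Fri: 07:54–16:24 = 8 h 30 min; less 60 min break → 7 h 30 min
Sat: 09:47–20:10 = 10 h 23 min; less 60 min break → 9 h 23 min
Total: 5 h 57 min + 3 h 52 min + 9 h 25 min + 7 h 30 min + 9 h 23 min = 36 h 7 min.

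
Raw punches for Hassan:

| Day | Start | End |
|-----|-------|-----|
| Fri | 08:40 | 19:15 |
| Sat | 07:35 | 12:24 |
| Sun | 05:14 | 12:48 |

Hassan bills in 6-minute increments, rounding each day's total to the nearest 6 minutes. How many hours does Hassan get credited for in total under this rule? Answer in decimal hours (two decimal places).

Fri: 08:40–19:15 = 10 h 35 min → rounds to 10 h 36 min
Sat: 07:35–12:24 = 4 h 49 min → rounds to 4 h 48 min
Sun: 05:14–12:48 = 7 h 34 min → rounds to 7 h 36 min
Total credited: 23 h 0 min.

23.00 hours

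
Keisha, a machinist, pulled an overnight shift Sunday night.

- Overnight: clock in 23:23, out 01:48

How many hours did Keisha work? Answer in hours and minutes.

2 h 25 min

Overnight: 23:23 → midnight = 0 h 37 min; midnight → 01:48 = 1 h 48 min; span 2 h 25 min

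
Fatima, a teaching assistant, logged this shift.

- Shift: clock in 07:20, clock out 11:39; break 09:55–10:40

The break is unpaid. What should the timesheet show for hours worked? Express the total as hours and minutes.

3 h 34 min

Shift: 07:20–11:39 = 4 h 19 min; less 45 min break → 3 h 34 min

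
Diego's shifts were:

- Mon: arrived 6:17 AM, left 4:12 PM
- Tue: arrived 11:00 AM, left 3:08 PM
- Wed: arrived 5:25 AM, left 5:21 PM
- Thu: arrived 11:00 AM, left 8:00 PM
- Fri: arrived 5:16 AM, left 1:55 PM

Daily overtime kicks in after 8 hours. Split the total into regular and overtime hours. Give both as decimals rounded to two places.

Mon: 6:17 AM–4:12 PM = 9 h 55 min
Tue: 11:00 AM–3:08 PM = 4 h 8 min
Wed: 5:25 AM–5:21 PM = 11 h 56 min
Thu: 11:00 AM–8:00 PM = 9 h 0 min
Fri: 5:16 AM–1:55 PM = 8 h 39 min
Mon reg 8 h 0 min / OT 1 h 55 min; Tue reg 4 h 8 min / OT 0 h 0 min; Wed reg 8 h 0 min / OT 3 h 56 min; Thu reg 8 h 0 min / OT 1 h 0 min; Fri reg 8 h 0 min / OT 0 h 39 min.
Totals: regular 36 h 8 min, overtime 7 h 30 min.

Regular 36.13 hours, overtime 7.50 hours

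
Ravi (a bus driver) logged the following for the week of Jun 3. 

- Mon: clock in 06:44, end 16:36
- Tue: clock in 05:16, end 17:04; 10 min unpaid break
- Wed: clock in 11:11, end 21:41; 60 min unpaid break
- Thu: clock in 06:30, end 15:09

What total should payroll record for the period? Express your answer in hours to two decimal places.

39.65 hours

Mon: 06:44–16:36 = 9 h 52 min
Tue: 05:16–17:04 = 11 h 48 min; less 10 min break → 11 h 38 min
Wed: 11:11–21:41 = 10 h 30 min; less 60 min break → 9 h 30 min
Thu: 06:30–15:09 = 8 h 39 min
Total: 9 h 52 min + 11 h 38 min + 9 h 30 min + 8 h 39 min = 39 h 39 min.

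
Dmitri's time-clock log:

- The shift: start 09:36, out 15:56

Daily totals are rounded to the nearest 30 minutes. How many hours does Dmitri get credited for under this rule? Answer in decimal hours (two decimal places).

6.50 hours

The shift: 09:36–15:56 = 6 h 20 min → rounds to 6 h 30 min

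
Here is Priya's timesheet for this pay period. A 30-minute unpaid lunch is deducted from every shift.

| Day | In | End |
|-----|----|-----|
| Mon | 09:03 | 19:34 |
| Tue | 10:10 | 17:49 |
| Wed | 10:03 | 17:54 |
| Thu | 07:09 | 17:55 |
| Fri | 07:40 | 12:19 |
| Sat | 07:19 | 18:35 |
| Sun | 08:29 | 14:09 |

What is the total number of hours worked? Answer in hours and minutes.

54 h 52 min

Mon: 09:03–19:34 = 10 h 31 min; less 30 min break → 10 h 1 min
Tue: 10:10–17:49 = 7 h 39 min; less 30 min break → 7 h 9 min
Wed: 10:03–17:54 = 7 h 51 min; less 30 min break → 7 h 21 min
Thu: 07:09–17:55 = 10 h 46 min; less 30 min break → 10 h 16 min
Fri: 07:40–12:19 = 4 h 39 min; less 30 min break → 4 h 9 min
Sat: 07:19–18:35 = 11 h 16 min; less 30 min break → 10 h 46 min
Sun: 08:29–14:09 = 5 h 40 min; less 30 min break → 5 h 10 min
Total: 10 h 1 min + 7 h 9 min + 7 h 21 min + 10 h 16 min + 4 h 9 min + 10 h 46 min + 5 h 10 min = 54 h 52 min.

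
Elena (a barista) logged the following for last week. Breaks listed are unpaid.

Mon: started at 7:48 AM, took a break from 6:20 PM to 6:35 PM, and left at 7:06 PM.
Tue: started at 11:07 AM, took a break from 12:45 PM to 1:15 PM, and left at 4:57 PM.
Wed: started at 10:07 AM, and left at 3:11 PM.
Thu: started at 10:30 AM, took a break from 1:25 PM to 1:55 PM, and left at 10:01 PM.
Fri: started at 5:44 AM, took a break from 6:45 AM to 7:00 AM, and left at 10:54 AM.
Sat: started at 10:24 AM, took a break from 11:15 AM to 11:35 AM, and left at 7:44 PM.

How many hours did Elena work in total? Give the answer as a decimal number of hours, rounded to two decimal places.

46.38 hours

Mon: 7:48 AM–7:06 PM = 11 h 18 min; less 15 min break → 11 h 3 min
Tue: 11:07 AM–4:57 PM = 5 h 50 min; less 30 min break → 5 h 20 min
Wed: 10:07 AM–3:11 PM = 5 h 4 min
Thu: 10:30 AM–10:01 PM = 11 h 31 min; less 30 min break → 11 h 1 min
Fri: 5:44 AM–10:54 AM = 5 h 10 min; less 15 min break → 4 h 55 min
Sat: 10:24 AM–7:44 PM = 9 h 20 min; less 20 min break → 9 h 0 min
Total: 11 h 3 min + 5 h 20 min + 5 h 4 min + 11 h 1 min + 4 h 55 min + 9 h 0 min = 46 h 23 min.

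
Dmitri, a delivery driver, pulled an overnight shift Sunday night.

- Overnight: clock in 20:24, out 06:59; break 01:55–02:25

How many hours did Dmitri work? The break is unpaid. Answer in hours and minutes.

Overnight: 20:24 → midnight = 3 h 36 min; midnight → 06:59 = 6 h 59 min; span 10 h 35 min; less 30 min break → 10 h 5 min

10 h 5 min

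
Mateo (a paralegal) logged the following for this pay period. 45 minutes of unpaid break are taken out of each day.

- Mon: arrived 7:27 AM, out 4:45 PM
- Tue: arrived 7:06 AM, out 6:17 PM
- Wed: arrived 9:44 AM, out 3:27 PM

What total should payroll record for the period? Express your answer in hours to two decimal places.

23.95 hours

Mon: 7:27 AM–4:45 PM = 9 h 18 min; less 45 min break → 8 h 33 min
Tue: 7:06 AM–6:17 PM = 11 h 11 min; less 45 min break → 10 h 26 min
Wed: 9:44 AM–3:27 PM = 5 h 43 min; less 45 min break → 4 h 58 min
Total: 8 h 33 min + 10 h 26 min + 4 h 58 min = 23 h 57 min.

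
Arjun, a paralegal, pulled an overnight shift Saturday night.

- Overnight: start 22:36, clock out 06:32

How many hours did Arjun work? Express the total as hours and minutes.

Overnight: 22:36 → midnight = 1 h 24 min; midnight → 06:32 = 6 h 32 min; span 7 h 56 min

7 h 56 min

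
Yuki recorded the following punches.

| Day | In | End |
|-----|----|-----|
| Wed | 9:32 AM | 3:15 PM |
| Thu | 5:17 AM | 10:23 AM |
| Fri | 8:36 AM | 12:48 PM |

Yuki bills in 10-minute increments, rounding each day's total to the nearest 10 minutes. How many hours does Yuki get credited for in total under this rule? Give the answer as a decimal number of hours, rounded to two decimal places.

Wed: 9:32 AM–3:15 PM = 5 h 43 min → rounds to 5 h 40 min
Thu: 5:17 AM–10:23 AM = 5 h 6 min → rounds to 5 h 10 min
Fri: 8:36 AM–12:48 PM = 4 h 12 min → rounds to 4 h 10 min
Total credited: 15 h 0 min.

15.00 hours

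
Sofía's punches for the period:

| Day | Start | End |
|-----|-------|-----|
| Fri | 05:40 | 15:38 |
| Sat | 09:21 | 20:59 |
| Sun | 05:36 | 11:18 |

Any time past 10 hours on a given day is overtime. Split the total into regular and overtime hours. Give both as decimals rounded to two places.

Fri: 05:40–15:38 = 9 h 58 min
Sat: 09:21–20:59 = 11 h 38 min
Sun: 05:36–11:18 = 5 h 42 min
Fri reg 9 h 58 min / OT 0 h 0 min; Sat reg 10 h 0 min / OT 1 h 38 min; Sun reg 5 h 42 min / OT 0 h 0 min.
Totals: regular 25 h 40 min, overtime 1 h 38 min.

Regular 25.67 hours, overtime 1.63 hours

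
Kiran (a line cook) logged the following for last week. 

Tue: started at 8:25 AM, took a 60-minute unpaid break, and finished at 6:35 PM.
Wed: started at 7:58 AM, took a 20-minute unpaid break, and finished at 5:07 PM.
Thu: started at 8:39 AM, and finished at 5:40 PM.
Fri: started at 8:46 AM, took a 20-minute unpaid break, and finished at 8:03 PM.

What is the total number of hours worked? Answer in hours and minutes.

37 h 57 min

Tue: 8:25 AM–6:35 PM = 10 h 10 min; less 60 min break → 9 h 10 min
Wed: 7:58 AM–5:07 PM = 9 h 9 min; less 20 min break → 8 h 49 min
Thu: 8:39 AM–5:40 PM = 9 h 1 min
Fri: 8:46 AM–8:03 PM = 11 h 17 min; less 20 min break → 10 h 57 min
Total: 9 h 10 min + 8 h 49 min + 9 h 1 min + 10 h 57 min = 37 h 57 min.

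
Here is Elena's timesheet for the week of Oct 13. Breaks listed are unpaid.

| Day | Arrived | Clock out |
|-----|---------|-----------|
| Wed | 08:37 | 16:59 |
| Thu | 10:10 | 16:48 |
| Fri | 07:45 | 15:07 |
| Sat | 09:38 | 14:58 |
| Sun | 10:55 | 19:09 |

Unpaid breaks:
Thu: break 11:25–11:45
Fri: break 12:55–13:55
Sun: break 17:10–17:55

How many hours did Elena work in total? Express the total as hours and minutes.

33 h 51 min

Wed: 08:37–16:59 = 8 h 22 min
Thu: 10:10–16:48 = 6 h 38 min; less 20 min break → 6 h 18 min
Fri: 07:45–15:07 = 7 h 22 min; less 60 min break → 6 h 22 min
Sat: 09:38–14:58 = 5 h 20 min
Sun: 10:55–19:09 = 8 h 14 min; less 45 min break → 7 h 29 min
Total: 8 h 22 min + 6 h 18 min + 6 h 22 min + 5 h 20 min + 7 h 29 min = 33 h 51 min.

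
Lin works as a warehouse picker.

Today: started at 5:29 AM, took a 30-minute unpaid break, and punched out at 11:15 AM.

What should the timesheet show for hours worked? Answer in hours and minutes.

Today: 5:29 AM–11:15 AM = 5 h 46 min; less 30 min break → 5 h 16 min

5 h 16 min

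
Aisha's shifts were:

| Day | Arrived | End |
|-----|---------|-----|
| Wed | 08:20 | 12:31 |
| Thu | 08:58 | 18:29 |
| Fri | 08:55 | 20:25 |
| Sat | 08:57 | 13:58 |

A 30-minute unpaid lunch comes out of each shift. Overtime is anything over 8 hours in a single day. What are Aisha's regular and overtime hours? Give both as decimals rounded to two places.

Regular 24.20 hours, overtime 4.02 hours

Wed: 08:20–12:31 = 4 h 11 min; less 30 min break → 3 h 41 min
Thu: 08:58–18:29 = 9 h 31 min; less 30 min break → 9 h 1 min
Fri: 08:55–20:25 = 11 h 30 min; less 30 min break → 11 h 0 min
Sat: 08:57–13:58 = 5 h 1 min; less 30 min break → 4 h 31 min
Wed reg 3 h 41 min / OT 0 h 0 min; Thu reg 8 h 0 min / OT 1 h 1 min; Fri reg 8 h 0 min / OT 3 h 0 min; Sat reg 4 h 31 min / OT 0 h 0 min.
Totals: regular 24 h 12 min, overtime 4 h 1 min.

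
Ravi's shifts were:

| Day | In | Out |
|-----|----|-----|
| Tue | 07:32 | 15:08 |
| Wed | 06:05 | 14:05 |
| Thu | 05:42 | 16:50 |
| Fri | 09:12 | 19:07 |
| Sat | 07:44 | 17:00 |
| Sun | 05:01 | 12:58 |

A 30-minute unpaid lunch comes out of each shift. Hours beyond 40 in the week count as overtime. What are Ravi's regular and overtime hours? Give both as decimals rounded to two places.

Regular 40.00 hours, overtime 10.87 hours

Tue: 07:32–15:08 = 7 h 36 min; less 30 min break → 7 h 6 min
Wed: 06:05–14:05 = 8 h 0 min; less 30 min break → 7 h 30 min
Thu: 05:42–16:50 = 11 h 8 min; less 30 min break → 10 h 38 min
Fri: 09:12–19:07 = 9 h 55 min; less 30 min break → 9 h 25 min
Sat: 07:44–17:00 = 9 h 16 min; less 30 min break → 8 h 46 min
Sun: 05:01–12:58 = 7 h 57 min; less 30 min break → 7 h 27 min
Total worked: 50 h 52 min = 50.87 h.
Threshold 40 h → overtime 10 h 52 min, regular 40 h 0 min.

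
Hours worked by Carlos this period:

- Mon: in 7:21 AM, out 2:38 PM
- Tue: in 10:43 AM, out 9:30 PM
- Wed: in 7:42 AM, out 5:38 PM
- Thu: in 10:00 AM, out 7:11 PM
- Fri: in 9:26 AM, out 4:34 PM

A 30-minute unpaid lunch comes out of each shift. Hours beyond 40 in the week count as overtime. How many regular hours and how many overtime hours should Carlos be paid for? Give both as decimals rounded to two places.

Mon: 7:21 AM–2:38 PM = 7 h 17 min; less 30 min break → 6 h 47 min
Tue: 10:43 AM–9:30 PM = 10 h 47 min; less 30 min break → 10 h 17 min
Wed: 7:42 AM–5:38 PM = 9 h 56 min; less 30 min break → 9 h 26 min
Thu: 10:00 AM–7:11 PM = 9 h 11 min; less 30 min break → 8 h 41 min
Fri: 9:26 AM–4:34 PM = 7 h 8 min; less 30 min break → 6 h 38 min
Total worked: 41 h 49 min = 41.82 h.
Threshold 40 h → overtime 1 h 49 min, regular 40 h 0 min.

Regular 40.00 hours, overtime 1.82 hours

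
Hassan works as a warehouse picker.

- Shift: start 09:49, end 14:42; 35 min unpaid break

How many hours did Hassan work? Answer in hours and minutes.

Shift: 09:49–14:42 = 4 h 53 min; less 35 min break → 4 h 18 min

4 h 18 min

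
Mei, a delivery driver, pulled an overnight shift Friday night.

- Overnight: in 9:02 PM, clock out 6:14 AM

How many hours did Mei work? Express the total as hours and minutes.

9 h 12 min

Overnight: 9:02 PM → midnight = 2 h 58 min; midnight → 6:14 AM = 6 h 14 min; span 9 h 12 min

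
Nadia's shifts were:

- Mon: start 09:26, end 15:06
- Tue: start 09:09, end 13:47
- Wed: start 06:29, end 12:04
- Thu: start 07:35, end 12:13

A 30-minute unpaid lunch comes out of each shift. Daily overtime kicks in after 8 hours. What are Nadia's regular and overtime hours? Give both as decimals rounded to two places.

Mon: 09:26–15:06 = 5 h 40 min; less 30 min break → 5 h 10 min
Tue: 09:09–13:47 = 4 h 38 min; less 30 min break → 4 h 8 min
Wed: 06:29–12:04 = 5 h 35 min; less 30 min break → 5 h 5 min
Thu: 07:35–12:13 = 4 h 38 min; less 30 min break → 4 h 8 min
Mon reg 5 h 10 min / OT 0 h 0 min; Tue reg 4 h 8 min / OT 0 h 0 min; Wed reg 5 h 5 min / OT 0 h 0 min; Thu reg 4 h 8 min / OT 0 h 0 min.
Totals: regular 18 h 31 min, overtime 0 h 0 min.

Regular 18.52 hours, overtime 0.00 hours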